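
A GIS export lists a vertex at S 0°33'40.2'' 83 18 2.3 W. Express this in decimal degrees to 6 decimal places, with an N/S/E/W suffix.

0.561167° S, 83.300639° W

Lat: 0 + 33/60 + 40.2/3600 = 0.5611667
Longitude: 18′ + 2.3″ = 18.03833′; 83 + 18.03833/60 = 83.3006389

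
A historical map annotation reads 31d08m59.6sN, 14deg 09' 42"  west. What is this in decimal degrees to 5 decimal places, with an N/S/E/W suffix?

Lat: 31 + 8/60 + 59.6/3600 = 31.149889
λ: 14 + 9/60 + 42/3600 = 14.161667

31.14989° N, 14.16167° W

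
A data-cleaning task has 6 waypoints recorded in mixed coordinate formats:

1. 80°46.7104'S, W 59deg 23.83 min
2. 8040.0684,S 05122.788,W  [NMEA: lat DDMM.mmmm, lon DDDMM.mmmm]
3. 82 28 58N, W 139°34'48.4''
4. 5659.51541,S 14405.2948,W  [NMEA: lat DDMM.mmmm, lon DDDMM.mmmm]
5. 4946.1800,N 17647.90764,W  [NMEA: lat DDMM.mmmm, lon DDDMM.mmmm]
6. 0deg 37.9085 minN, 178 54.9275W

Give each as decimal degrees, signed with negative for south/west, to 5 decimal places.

1. -80.77851, -59.39717
2. -80.66781, -51.37980
3. 82.48278, -139.58011
4. -56.99192, -144.08825
5. 49.76967, -176.79846
6. 0.63181, -178.91546

Point 1:
  φ: 80 + 46.7104/60 = 80.778507
  S → negative
  Lon: 59 + 23.83/60 = 59.397167
  hemisphere W, so the sign is −
Point 2:
  Lat: degrees = first 2 digits = 80, minutes = 40.0684; 80 + 40.0684/60 = 80.667807
  hemisphere S, so the sign is −
  Lon: split at 3 digits → 051° and 22.788′; 51 + 22.788/60 = 51.379800
  hemisphere W, so the sign is −
Point 3:
  Lat: 82 + 28/60 + 58/3600 = 82.482778
  N ⇒ keep positive
  λ: 139 + 34/60 + 48.4/3600 = 139.580111
  W ⇒ negate
Point 4:
  Lat: split at 2 digits → 56° and 59.51541′; 56 + 59.51541/60 = 56.991924
  S → negative
  Lon: degrees = first 3 digits = 144, minutes = 5.2948; 144 + 5.2948/60 = 144.088247
  W → negative
Point 5:
  Latitude: degrees = first 2 digits = 49, minutes = 46.18; 49 + 46.18/60 = 49.769667
  N ⇒ keep positive
  λ: split at 3 digits → 176° and 47.90764′; 176 + 47.90764/60 = 176.798461
  W ⇒ negate
Point 6:
  Latitude: 0 + 37.9085/60 = 0.631808
  N ⇒ keep positive
  Lon: 54.9275′ = 0.915458°; total 178.915458
  W ⇒ negate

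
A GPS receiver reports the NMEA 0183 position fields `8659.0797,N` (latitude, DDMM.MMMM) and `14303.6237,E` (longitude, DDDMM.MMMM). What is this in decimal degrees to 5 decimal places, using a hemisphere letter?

Latitude: degrees = first 2 digits = 86, minutes = 59.0797; 86 + 59.0797/60 = 86.984662
λ: split at 3 digits → 143° and 3.6237′; 143 + 3.6237/60 = 143.060395

86.98466° N, 143.06040° E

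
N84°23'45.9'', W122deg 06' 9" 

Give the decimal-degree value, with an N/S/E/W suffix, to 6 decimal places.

84.396083° N, 122.102500° W

φ: 84° + 23/60 + 45.9/3600 = 84 + 0.383333 + 0.012750 = 84.3960833
λ: 122° + 6/60 + 9/3600 = 122 + 0.100000 + 0.002500 = 122.1025000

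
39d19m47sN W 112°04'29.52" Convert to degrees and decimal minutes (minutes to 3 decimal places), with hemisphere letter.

39° 19.783′ N, 112° 4.492′ W

Latitude: 19 + 47/60 = 19.78333′
Lon: 4 + 29.52/60 = 4.49200′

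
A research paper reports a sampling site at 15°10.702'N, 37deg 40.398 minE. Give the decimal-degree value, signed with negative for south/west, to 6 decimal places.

15.178367, 37.673300

φ: 15 + 10.702/60 = 15.1783667
N ⇒ keep positive
Longitude: 40.398′ = 0.673300°; total 37.6733000
E ⇒ keep positive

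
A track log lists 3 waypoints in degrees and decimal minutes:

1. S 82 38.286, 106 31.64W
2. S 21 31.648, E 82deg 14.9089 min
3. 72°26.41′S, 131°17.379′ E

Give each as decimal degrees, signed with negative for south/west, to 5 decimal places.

Point 1:
  φ: 38.286′ = 0.638100°; total 82.638100
  S → negative
  λ: 106 + 31.64/60 = 106.527333
  W ⇒ negate
Point 2:
  Lat: 21 + 31.648/60 = 21.527467
  S ⇒ negate
  λ: 14.9089′ = 0.248482°; total 82.248482
  E ⇒ keep positive
Point 3:
  Latitude: 26.41′ = 0.440167°; total 72.440167
  hemisphere S, so the sign is −
  Longitude: 131 + 17.379/60 = 131.289650
  E ⇒ keep positive

1. -82.63810, -106.52733
2. -21.52747, 82.24848
3. -72.44017, 131.28965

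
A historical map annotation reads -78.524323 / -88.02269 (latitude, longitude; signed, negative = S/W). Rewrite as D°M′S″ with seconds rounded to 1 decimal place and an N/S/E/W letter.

Latitude is negative → S; |value| = 78.524323
Lat: 0.524323 × 60 = 31.45938′ → 31′, remainder × 60 = 27.563″
Longitude is negative → W; |value| = 88.022690
λ: 0.022690 × 60 = 1.36140′ → 1′, remainder × 60 = 21.684″

78°31′27.6″ S, 88°01′21.7″ W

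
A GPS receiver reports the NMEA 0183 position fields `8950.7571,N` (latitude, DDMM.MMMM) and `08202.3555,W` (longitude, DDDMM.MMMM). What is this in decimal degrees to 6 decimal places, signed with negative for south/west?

89.845952, -82.039258

Latitude: degrees = first 2 digits = 89, minutes = 50.7571; 89 + 50.7571/60 = 89.8459517
N ⇒ keep positive
Lon: degrees = first 3 digits = 82, minutes = 2.3555; 82 + 2.3555/60 = 82.0392583
hemisphere W, so the sign is −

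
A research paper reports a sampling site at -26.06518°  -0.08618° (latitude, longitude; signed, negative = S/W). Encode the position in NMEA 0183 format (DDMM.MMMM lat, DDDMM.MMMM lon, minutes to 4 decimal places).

Latitude is negative → S; |value| = 26.065180
Latitude: fractional part 0.065180 → 3.910800 minutes
Longitude is negative → W; |value| = 0.086180
Lon: fractional part 0.086180 → 5.170800 minutes

2603.9108,S / 00005.1708,W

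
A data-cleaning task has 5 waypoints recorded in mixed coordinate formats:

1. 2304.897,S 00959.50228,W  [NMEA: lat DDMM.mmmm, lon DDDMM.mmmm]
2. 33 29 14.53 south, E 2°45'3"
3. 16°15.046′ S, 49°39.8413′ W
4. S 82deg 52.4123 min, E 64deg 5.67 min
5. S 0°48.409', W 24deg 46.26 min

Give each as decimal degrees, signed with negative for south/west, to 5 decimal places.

1. -23.08162, -9.99170
2. -33.48737, 2.75083
3. -16.25077, -49.66402
4. -82.87354, 64.09450
5. -0.80682, -24.77100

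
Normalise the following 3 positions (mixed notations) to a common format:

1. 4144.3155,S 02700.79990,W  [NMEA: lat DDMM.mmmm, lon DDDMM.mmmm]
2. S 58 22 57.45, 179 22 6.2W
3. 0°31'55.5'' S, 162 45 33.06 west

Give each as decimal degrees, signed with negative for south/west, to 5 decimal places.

Point 1:
  Lat: degrees = first 2 digits = 41, minutes = 44.3155; 41 + 44.3155/60 = 41.738592
  hemisphere S, so the sign is −
  Lon: degrees = first 3 digits = 27, minutes = 0.7999; 27 + 0.7999/60 = 27.013332
  W ⇒ negate
Point 2:
  Lat: 58 + 22/60 + 57.45/3600 = 58.382625
  hemisphere S, so the sign is −
  Lon: 179° + 22/60 + 6.2/3600 = 179 + 0.366667 + 0.001722 = 179.368389
  W → negative
Point 3:
  φ: 31′ + 55.5″ = 31.92500′; 0 + 31.92500/60 = 0.532083
  hemisphere S, so the sign is −
  λ: 45′ + 33.06″ = 45.55100′; 162 + 45.55100/60 = 162.759183
  W → negative

1. -41.73859, -27.01333
2. -58.38263, -179.36839
3. -0.53208, -162.75918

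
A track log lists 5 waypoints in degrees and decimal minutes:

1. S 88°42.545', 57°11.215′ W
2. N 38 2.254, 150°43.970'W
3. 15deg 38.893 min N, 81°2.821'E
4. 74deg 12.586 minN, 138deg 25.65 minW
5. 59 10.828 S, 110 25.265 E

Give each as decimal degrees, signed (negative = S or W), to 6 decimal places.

1. -88.709083, -57.186917
2. 38.037567, -150.732833
3. 15.648217, 81.047017
4. 74.209767, -138.427500
5. -59.180467, 110.421083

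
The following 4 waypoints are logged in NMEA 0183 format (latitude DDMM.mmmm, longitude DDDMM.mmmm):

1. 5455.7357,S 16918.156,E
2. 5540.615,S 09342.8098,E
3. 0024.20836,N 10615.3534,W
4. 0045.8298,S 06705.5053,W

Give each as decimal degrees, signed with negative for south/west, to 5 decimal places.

1. -54.92893, 169.30260
2. -55.67692, 93.71350
3. 0.40347, -106.25589
4. -0.76383, -67.09176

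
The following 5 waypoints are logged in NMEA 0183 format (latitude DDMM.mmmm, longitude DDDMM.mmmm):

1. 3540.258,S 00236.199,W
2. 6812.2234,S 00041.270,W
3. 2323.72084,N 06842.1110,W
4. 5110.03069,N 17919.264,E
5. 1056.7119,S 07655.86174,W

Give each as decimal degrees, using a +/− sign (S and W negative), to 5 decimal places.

1. -35.67097, -2.60332
2. -68.20372, -0.68783
3. 23.39535, -68.70185
4. 51.16718, 179.32107
5. -10.94520, -76.93103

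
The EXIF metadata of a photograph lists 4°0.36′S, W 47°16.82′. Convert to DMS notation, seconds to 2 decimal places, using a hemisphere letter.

4°00′21.60″ S, 47°16′49.20″ W

Lat: 0.36000′ → 0′ and 0.36000 × 60 = 21.6000″
Longitude: 16.82000′ → 16′ and 0.82000 × 60 = 49.2000″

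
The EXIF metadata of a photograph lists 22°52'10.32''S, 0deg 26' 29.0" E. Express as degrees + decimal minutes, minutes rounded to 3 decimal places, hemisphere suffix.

22° 52.172′ S, 0° 26.483′ E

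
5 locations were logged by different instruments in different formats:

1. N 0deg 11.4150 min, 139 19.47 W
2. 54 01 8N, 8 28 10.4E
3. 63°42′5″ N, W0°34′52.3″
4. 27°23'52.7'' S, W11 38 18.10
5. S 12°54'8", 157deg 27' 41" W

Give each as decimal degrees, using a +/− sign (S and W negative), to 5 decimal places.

1. 0.19025, -139.32450
2. 54.01889, 8.46956
3. 63.70139, -0.58119
4. -27.39797, -11.63836
5. -12.90222, -157.46139

Point 1:
  φ: 11.415′ = 0.190250°; total 0.190250
  N ⇒ keep positive
  Lon: 19.47′ = 0.324500°; total 139.324500
  hemisphere W, so the sign is −
Point 2:
  Latitude: 1′ + 8″ = 1.13333′; 54 + 1.13333/60 = 54.018889
  N → positive
  λ: 28′ + 10.4″ = 28.17333′; 8 + 28.17333/60 = 8.469556
  E → positive
Point 3:
  Latitude: 63° + 42/60 + 5/3600 = 63 + 0.700000 + 0.001389 = 63.701389
  N ⇒ keep positive
  Longitude: 34′ + 52.3″ = 34.87167′; 0 + 34.87167/60 = 0.581194
  hemisphere W, so the sign is −
Point 4:
  Lat: 27 + 23/60 + 52.7/3600 = 27.397972
  hemisphere S, so the sign is −
  Lon: 11° + 38/60 + 18.1/3600 = 11 + 0.633333 + 0.005028 = 11.638361
  hemisphere W, so the sign is −
Point 5:
  Lat: 12° + 54/60 + 8/3600 = 12 + 0.900000 + 0.002222 = 12.902222
  S → negative
  λ: 157° + 27/60 + 41/3600 = 157 + 0.450000 + 0.011389 = 157.461389
  W → negative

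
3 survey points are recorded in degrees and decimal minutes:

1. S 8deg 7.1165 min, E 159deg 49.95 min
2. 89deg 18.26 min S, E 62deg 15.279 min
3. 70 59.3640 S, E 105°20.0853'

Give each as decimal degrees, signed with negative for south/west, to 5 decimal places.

1. -8.11861, 159.83250
2. -89.30433, 62.25465
3. -70.98940, 105.33476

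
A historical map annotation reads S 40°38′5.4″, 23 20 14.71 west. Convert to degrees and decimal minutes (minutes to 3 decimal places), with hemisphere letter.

φ: seconds/60 = 0.09000; minutes = 38 + 0.09000 = 38.09000
λ: seconds/60 = 0.24517; minutes = 20 + 0.24517 = 20.24517

40° 38.090′ S, 23° 20.245′ W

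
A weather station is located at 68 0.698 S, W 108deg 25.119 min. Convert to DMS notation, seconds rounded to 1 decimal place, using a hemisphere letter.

Lat: fractional minutes 0.69800 × 60 = 41.880″
λ: fractional minutes 0.11900 × 60 = 7.140″

68°00′41.9″ S, 108°25′7.1″ W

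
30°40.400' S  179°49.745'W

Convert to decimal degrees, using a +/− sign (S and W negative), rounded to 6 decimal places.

φ: 40.4′ = 0.673333°; total 30.6733333
S ⇒ negate
Lon: 179 + 49.745/60 = 179.8290833
W ⇒ negate

-30.673333, -179.829083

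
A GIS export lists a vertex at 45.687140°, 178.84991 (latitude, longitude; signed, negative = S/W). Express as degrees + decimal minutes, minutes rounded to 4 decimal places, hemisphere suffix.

45° 41.2284′ N, 178° 50.9946′ E

Lat: minutes = (45.687140 − 45) × 60 = 41.228400
λ: 178° + 0.849910 × 60 = 178° 50.994600′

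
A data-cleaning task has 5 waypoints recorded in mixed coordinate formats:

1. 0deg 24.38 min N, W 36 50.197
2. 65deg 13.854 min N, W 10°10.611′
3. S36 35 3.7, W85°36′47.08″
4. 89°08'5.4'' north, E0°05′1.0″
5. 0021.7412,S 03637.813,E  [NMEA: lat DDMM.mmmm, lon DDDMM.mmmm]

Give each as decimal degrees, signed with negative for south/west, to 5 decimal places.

Point 1:
  Latitude: 0 + 24.38/60 = 0.406333
  N → positive
  Longitude: 36 + 50.197/60 = 36.836617
  hemisphere W, so the sign is −
Point 2:
  Lat: 65 + 13.854/60 = 65.230900
  N → positive
  λ: 10 + 10.611/60 = 10.176850
  W → negative
Point 3:
  Latitude: 36° + 35/60 + 3.7/3600 = 36 + 0.583333 + 0.001028 = 36.584361
  S → negative
  Lon: 85° + 36/60 + 47.08/3600 = 85 + 0.600000 + 0.013078 = 85.613078
  W → negative
Point 4:
  Latitude: 89 + 8/60 + 5.4/3600 = 89.134833
  N ⇒ keep positive
  Lon: 0° + 5/60 + 1/3600 = 0 + 0.083333 + 0.000278 = 0.083611
  E ⇒ keep positive
Point 5:
  Lat: degrees = first 2 digits = 0, minutes = 21.7412; 0 + 21.7412/60 = 0.362353
  S → negative
  Longitude: split at 3 digits → 036° and 37.813′; 36 + 37.813/60 = 36.630217
  E ⇒ keep positive

1. 0.40633, -36.83662
2. 65.23090, -10.17685
3. -36.58436, -85.61308
4. 89.13483, 0.08361
5. -0.36235, 36.63022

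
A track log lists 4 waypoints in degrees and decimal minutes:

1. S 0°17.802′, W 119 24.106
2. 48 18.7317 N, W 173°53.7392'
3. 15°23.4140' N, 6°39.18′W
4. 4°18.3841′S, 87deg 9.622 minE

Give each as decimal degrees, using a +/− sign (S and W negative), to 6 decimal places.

Point 1:
  Lat: 17.802′ = 0.296700°; total 0.2967000
  S ⇒ negate
  Longitude: 119 + 24.106/60 = 119.4017667
  hemisphere W, so the sign is −
Point 2:
  φ: 48 + 18.7317/60 = 48.3121950
  N ⇒ keep positive
  Lon: 173 + 53.7392/60 = 173.8956533
  W → negative
Point 3:
  Lat: 23.414′ = 0.390233°; total 15.3902333
  N ⇒ keep positive
  λ: 6 + 39.18/60 = 6.6530000
  W → negative
Point 4:
  Lat: 18.3841′ = 0.306402°; total 4.3064017
  hemisphere S, so the sign is −
  Longitude: 87 + 9.622/60 = 87.1603667
  E ⇒ keep positive

1. -0.296700, -119.401767
2. 48.312195, -173.895653
3. 15.390233, -6.653000
4. -4.306402, 87.160367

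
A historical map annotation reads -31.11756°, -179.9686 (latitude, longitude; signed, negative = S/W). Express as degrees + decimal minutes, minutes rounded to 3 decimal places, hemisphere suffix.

Latitude is negative → S; |value| = 31.117560
Latitude: fractional part 0.117560 → 7.05360 minutes
Longitude is negative → W; |value| = 179.968600
Lon: fractional part 0.968600 → 58.11600 minutes

31° 7.054′ S, 179° 58.116′ W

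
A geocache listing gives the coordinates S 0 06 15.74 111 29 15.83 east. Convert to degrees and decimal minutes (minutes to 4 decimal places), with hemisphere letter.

Latitude: 6 + 15.74/60 = 6.262333′
λ: seconds/60 = 0.26383; minutes = 29 + 0.26383 = 29.263833

0° 6.2623′ S, 111° 29.2638′ E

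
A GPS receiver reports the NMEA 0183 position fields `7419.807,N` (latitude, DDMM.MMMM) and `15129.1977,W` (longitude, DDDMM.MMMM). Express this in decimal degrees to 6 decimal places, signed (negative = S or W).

74.330117, -151.486628

Latitude: split at 2 digits → 74° and 19.807′; 74 + 19.807/60 = 74.3301167
N → positive
λ: split at 3 digits → 151° and 29.1977′; 151 + 29.1977/60 = 151.4866283
W → negative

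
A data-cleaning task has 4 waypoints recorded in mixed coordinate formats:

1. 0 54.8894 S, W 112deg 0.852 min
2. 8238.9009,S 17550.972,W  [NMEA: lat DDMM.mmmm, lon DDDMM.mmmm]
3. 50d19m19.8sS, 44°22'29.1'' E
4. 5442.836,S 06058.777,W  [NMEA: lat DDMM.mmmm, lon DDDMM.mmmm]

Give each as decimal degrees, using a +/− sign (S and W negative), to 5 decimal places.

Point 1:
  Latitude: 0 + 54.8894/60 = 0.914823
  hemisphere S, so the sign is −
  λ: 112 + 0.852/60 = 112.014200
  W ⇒ negate
Point 2:
  φ: split at 2 digits → 82° and 38.9009′; 82 + 38.9009/60 = 82.648348
  S ⇒ negate
  Longitude: degrees = first 3 digits = 175, minutes = 50.972; 175 + 50.972/60 = 175.849533
  W → negative
Point 3:
  Latitude: 50 + 19/60 + 19.8/3600 = 50.322167
  S → negative
  Lon: 22′ + 29.1″ = 22.48500′; 44 + 22.48500/60 = 44.374750
  E → positive
Point 4:
  φ: degrees = first 2 digits = 54, minutes = 42.836; 54 + 42.836/60 = 54.713933
  S ⇒ negate
  λ: degrees = first 3 digits = 60, minutes = 58.777; 60 + 58.777/60 = 60.979617
  hemisphere W, so the sign is −

1. -0.91482, -112.01420
2. -82.64835, -175.84953
3. -50.32217, 44.37475
4. -54.71393, -60.97962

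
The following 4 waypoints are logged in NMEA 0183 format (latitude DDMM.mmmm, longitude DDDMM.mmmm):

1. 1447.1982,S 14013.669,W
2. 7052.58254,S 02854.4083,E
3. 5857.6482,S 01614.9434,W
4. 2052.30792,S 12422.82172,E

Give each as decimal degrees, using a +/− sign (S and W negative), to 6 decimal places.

Point 1:
  Latitude: degrees = first 2 digits = 14, minutes = 47.1982; 14 + 47.1982/60 = 14.7866367
  S ⇒ negate
  Longitude: degrees = first 3 digits = 140, minutes = 13.669; 140 + 13.669/60 = 140.2278167
  hemisphere W, so the sign is −
Point 2:
  Latitude: split at 2 digits → 70° and 52.58254′; 70 + 52.58254/60 = 70.8763757
  hemisphere S, so the sign is −
  λ: split at 3 digits → 028° and 54.4083′; 28 + 54.4083/60 = 28.9068050
  E → positive
Point 3:
  φ: degrees = first 2 digits = 58, minutes = 57.6482; 58 + 57.6482/60 = 58.9608033
  hemisphere S, so the sign is −
  λ: split at 3 digits → 016° and 14.9434′; 16 + 14.9434/60 = 16.2490567
  W ⇒ negate
Point 4:
  Latitude: split at 2 digits → 20° and 52.30792′; 20 + 52.30792/60 = 20.8717987
  hemisphere S, so the sign is −
  Lon: degrees = first 3 digits = 124, minutes = 22.82172; 124 + 22.82172/60 = 124.3803620
  E → positive

1. -14.786637, -140.227817
2. -70.876376, 28.906805
3. -58.960803, -16.249057
4. -20.871799, 124.380362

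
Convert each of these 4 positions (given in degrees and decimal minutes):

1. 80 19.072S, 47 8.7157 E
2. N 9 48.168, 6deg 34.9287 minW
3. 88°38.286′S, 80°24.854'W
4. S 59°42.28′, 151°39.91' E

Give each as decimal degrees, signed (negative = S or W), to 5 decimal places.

Point 1:
  Latitude: 19.072′ = 0.317867°; total 80.317867
  S → negative
  Lon: 47 + 8.7157/60 = 47.145262
  E → positive
Point 2:
  Lat: 9 + 48.168/60 = 9.802800
  N → positive
  Lon: 34.9287′ = 0.582145°; total 6.582145
  hemisphere W, so the sign is −
Point 3:
  Lat: 38.286′ = 0.638100°; total 88.638100
  S ⇒ negate
  Lon: 24.854′ = 0.414233°; total 80.414233
  W ⇒ negate
Point 4:
  φ: 59 + 42.28/60 = 59.704667
  S ⇒ negate
  Lon: 151 + 39.91/60 = 151.665167
  E → positive

1. -80.31787, 47.14526
2. 9.80280, -6.58215
3. -88.63810, -80.41423
4. -59.70467, 151.66517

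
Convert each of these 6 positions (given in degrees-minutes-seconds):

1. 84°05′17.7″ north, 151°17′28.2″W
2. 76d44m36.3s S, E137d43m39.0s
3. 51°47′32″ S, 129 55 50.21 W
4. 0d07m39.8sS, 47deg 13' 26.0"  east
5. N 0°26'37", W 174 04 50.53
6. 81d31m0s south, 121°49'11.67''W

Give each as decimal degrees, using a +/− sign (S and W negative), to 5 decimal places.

1. 84.08825, -151.29117
2. -76.74342, 137.72750
3. -51.79222, -129.93061
4. -0.12772, 47.22389
5. 0.44361, -174.08070
6. -81.51667, -121.81991

Point 1:
  Lat: 84 + 5/60 + 17.7/3600 = 84.088250
  N ⇒ keep positive
  λ: 151° + 17/60 + 28.2/3600 = 151 + 0.283333 + 0.007833 = 151.291167
  hemisphere W, so the sign is −
Point 2:
  Lat: 44′ + 36.3″ = 44.60500′; 76 + 44.60500/60 = 76.743417
  hemisphere S, so the sign is −
  Lon: 43′ + 39″ = 43.65000′; 137 + 43.65000/60 = 137.727500
  E ⇒ keep positive
Point 3:
  Lat: 51° + 47/60 + 32/3600 = 51 + 0.783333 + 0.008889 = 51.792222
  S → negative
  Lon: 55′ + 50.21″ = 55.83683′; 129 + 55.83683/60 = 129.930614
  hemisphere W, so the sign is −
Point 4:
  Lat: 0 + 7/60 + 39.8/3600 = 0.127722
  S → negative
  Lon: 47 + 13/60 + 26/3600 = 47.223889
  E → positive
Point 5:
  Latitude: 0° + 26/60 + 37/3600 = 0 + 0.433333 + 0.010278 = 0.443611
  N ⇒ keep positive
  Longitude: 174° + 4/60 + 50.53/3600 = 174 + 0.066667 + 0.014036 = 174.080703
  W ⇒ negate
Point 6:
  Lat: 31′ + 0″ = 31.00000′; 81 + 31.00000/60 = 81.516667
  hemisphere S, so the sign is −
  Lon: 121 + 49/60 + 11.67/3600 = 121.819908
  hemisphere W, so the sign is −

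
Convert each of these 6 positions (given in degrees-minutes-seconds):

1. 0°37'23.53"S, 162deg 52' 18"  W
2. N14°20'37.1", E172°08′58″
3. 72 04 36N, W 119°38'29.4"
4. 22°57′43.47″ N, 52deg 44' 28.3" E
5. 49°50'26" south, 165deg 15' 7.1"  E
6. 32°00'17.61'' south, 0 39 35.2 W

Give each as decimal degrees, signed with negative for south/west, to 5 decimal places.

Point 1:
  Latitude: 37′ + 23.53″ = 37.39217′; 0 + 37.39217/60 = 0.623203
  S ⇒ negate
  λ: 162 + 52/60 + 18/3600 = 162.871667
  W → negative
Point 2:
  Latitude: 14 + 20/60 + 37.1/3600 = 14.343639
  N → positive
  λ: 172° + 8/60 + 58/3600 = 172 + 0.133333 + 0.016111 = 172.149444
  E → positive
Point 3:
  φ: 4′ + 36″ = 4.60000′; 72 + 4.60000/60 = 72.076667
  N → positive
  Lon: 119° + 38/60 + 29.4/3600 = 119 + 0.633333 + 0.008167 = 119.641500
  W → negative
Point 4:
  φ: 22 + 57/60 + 43.47/3600 = 22.962075
  N → positive
  λ: 52 + 44/60 + 28.3/3600 = 52.741194
  E ⇒ keep positive
Point 5:
  Latitude: 49° + 50/60 + 26/3600 = 49 + 0.833333 + 0.007222 = 49.840556
  S ⇒ negate
  Longitude: 15′ + 7.1″ = 15.11833′; 165 + 15.11833/60 = 165.251972
  E → positive
Point 6:
  Lat: 32° + 0/60 + 17.61/3600 = 32 + 0.000000 + 0.004892 = 32.004892
  hemisphere S, so the sign is −
  Longitude: 0 + 39/60 + 35.2/3600 = 0.659778
  W → negative

1. -0.62320, -162.87167
2. 14.34364, 172.14944
3. 72.07667, -119.64150
4. 22.96208, 52.74119
5. -49.84056, 165.25197
6. -32.00489, -0.65978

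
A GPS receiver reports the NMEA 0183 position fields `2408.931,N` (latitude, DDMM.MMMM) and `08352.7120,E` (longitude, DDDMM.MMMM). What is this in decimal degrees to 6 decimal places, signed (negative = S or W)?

Latitude: split at 2 digits → 24° and 8.931′; 24 + 8.931/60 = 24.1488500
N ⇒ keep positive
Longitude: degrees = first 3 digits = 83, minutes = 52.712; 83 + 52.712/60 = 83.8785333
E ⇒ keep positive

24.148850, 83.878533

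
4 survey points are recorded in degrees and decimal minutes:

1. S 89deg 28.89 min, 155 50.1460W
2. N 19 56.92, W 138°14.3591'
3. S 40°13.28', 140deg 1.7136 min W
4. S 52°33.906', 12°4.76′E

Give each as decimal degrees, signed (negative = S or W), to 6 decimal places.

Point 1:
  Lat: 89 + 28.89/60 = 89.4815000
  S → negative
  λ: 155 + 50.146/60 = 155.8357667
  W ⇒ negate
Point 2:
  Latitude: 56.92′ = 0.948667°; total 19.9486667
  N → positive
  Lon: 14.3591′ = 0.239318°; total 138.2393183
  W → negative
Point 3:
  Latitude: 13.28′ = 0.221333°; total 40.2213333
  hemisphere S, so the sign is −
  Lon: 1.7136′ = 0.028560°; total 140.0285600
  hemisphere W, so the sign is −
Point 4:
  φ: 33.906′ = 0.565100°; total 52.5651000
  hemisphere S, so the sign is −
  Longitude: 4.76′ = 0.079333°; total 12.0793333
  E ⇒ keep positive

1. -89.481500, -155.835767
2. 19.948667, -138.239318
3. -40.221333, -140.028560
4. -52.565100, 12.079333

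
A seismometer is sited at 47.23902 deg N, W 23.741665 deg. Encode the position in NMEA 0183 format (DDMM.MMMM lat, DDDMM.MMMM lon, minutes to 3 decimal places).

4714.341,N / 02344.500,W

Latitude: minutes = (47.239020 − 47) × 60 = 14.34120
λ: 23° + 0.741665 × 60 = 23° 44.49990′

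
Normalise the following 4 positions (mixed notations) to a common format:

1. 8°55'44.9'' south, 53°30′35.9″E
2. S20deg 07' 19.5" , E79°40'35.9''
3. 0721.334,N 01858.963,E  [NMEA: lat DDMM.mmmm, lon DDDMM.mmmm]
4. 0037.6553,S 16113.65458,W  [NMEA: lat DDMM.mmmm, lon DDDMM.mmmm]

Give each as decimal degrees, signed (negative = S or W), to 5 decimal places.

Point 1:
  Lat: 8 + 55/60 + 44.9/3600 = 8.929139
  hemisphere S, so the sign is −
  Lon: 53 + 30/60 + 35.9/3600 = 53.509972
  E → positive
Point 2:
  Lat: 20 + 7/60 + 19.5/3600 = 20.122083
  S ⇒ negate
  λ: 79 + 40/60 + 35.9/3600 = 79.676639
  E ⇒ keep positive
Point 3:
  Lat: split at 2 digits → 07° and 21.334′; 7 + 21.334/60 = 7.355567
  N ⇒ keep positive
  Lon: degrees = first 3 digits = 18, minutes = 58.963; 18 + 58.963/60 = 18.982717
  E ⇒ keep positive
Point 4:
  Lat: degrees = first 2 digits = 0, minutes = 37.6553; 0 + 37.6553/60 = 0.627588
  S → negative
  Longitude: degrees = first 3 digits = 161, minutes = 13.65458; 161 + 13.65458/60 = 161.227576
  W → negative

1. -8.92914, 53.50997
2. -20.12208, 79.67664
3. 7.35557, 18.98272
4. -0.62759, -161.22758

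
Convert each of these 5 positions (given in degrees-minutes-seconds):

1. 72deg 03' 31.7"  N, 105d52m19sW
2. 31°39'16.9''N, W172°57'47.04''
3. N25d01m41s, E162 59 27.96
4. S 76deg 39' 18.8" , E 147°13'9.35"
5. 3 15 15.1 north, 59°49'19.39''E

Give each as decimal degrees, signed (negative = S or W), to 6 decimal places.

Point 1:
  Lat: 72 + 3/60 + 31.7/3600 = 72.0588056
  N ⇒ keep positive
  Lon: 105° + 52/60 + 19/3600 = 105 + 0.866667 + 0.005278 = 105.8719444
  W → negative
Point 2:
  Latitude: 31° + 39/60 + 16.9/3600 = 31 + 0.650000 + 0.004694 = 31.6546944
  N ⇒ keep positive
  Longitude: 172 + 57/60 + 47.04/3600 = 172.9630667
  hemisphere W, so the sign is −
Point 3:
  Latitude: 1′ + 41″ = 1.68333′; 25 + 1.68333/60 = 25.0280556
  N → positive
  λ: 162 + 59/60 + 27.96/3600 = 162.9911000
  E → positive
Point 4:
  Lat: 76 + 39/60 + 18.8/3600 = 76.6552222
  S ⇒ negate
  λ: 147° + 13/60 + 9.35/3600 = 147 + 0.216667 + 0.002597 = 147.2192639
  E → positive
Point 5:
  Latitude: 3 + 15/60 + 15.1/3600 = 3.2541944
  N → positive
  λ: 49′ + 19.39″ = 49.32317′; 59 + 49.32317/60 = 59.8220528
  E ⇒ keep positive

1. 72.058806, -105.871944
2. 31.654694, -172.963067
3. 25.028056, 162.991100
4. -76.655222, 147.219264
5. 3.254194, 59.822053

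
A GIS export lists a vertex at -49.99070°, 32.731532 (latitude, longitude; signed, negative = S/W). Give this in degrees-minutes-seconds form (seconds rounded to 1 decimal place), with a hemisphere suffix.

49°59′26.5″ S, 32°43′53.5″ E

Latitude is negative → S; |value| = 49.990700
φ: whole degrees 49; 59.44200′ → 59′ and 26.520″
Longitude: 0.731532° → 43.89192′; 0.89192 × 60 = 53.515″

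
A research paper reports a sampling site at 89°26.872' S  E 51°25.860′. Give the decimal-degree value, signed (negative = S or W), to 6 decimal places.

Latitude: 89 + 26.872/60 = 89.4478667
S → negative
Longitude: 25.86′ = 0.431000°; total 51.4310000
E ⇒ keep positive

-89.447867, 51.431000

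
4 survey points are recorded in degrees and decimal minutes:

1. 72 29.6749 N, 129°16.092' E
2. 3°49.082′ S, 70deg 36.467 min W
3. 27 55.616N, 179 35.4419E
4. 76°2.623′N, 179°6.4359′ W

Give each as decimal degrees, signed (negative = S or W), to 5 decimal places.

Point 1:
  Latitude: 29.6749′ = 0.494582°; total 72.494582
  N ⇒ keep positive
  Longitude: 129 + 16.092/60 = 129.268200
  E → positive
Point 2:
  Lat: 3 + 49.082/60 = 3.818033
  S ⇒ negate
  Longitude: 36.467′ = 0.607783°; total 70.607783
  W → negative
Point 3:
  φ: 55.616′ = 0.926933°; total 27.926933
  N ⇒ keep positive
  Longitude: 179 + 35.4419/60 = 179.590698
  E ⇒ keep positive
Point 4:
  Lat: 2.623′ = 0.043717°; total 76.043717
  N ⇒ keep positive
  λ: 179 + 6.4359/60 = 179.107265
  W → negative

1. 72.49458, 129.26820
2. -3.81803, -70.60778
3. 27.92693, 179.59070
4. 76.04372, -179.10727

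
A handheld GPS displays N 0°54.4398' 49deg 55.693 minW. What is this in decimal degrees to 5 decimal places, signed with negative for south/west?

0.90733, -49.92822

φ: 54.4398′ = 0.907330°; total 0.907330
N ⇒ keep positive
Longitude: 49 + 55.693/60 = 49.928217
W → negative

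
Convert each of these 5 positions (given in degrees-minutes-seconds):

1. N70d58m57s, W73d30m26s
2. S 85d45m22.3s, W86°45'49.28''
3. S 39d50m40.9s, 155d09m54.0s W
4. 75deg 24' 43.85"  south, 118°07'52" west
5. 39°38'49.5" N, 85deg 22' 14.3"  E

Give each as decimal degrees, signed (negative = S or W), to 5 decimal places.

1. 70.98250, -73.50722
2. -85.75619, -86.76369
3. -39.84469, -155.16500
4. -75.41218, -118.13111
5. 39.64708, 85.37064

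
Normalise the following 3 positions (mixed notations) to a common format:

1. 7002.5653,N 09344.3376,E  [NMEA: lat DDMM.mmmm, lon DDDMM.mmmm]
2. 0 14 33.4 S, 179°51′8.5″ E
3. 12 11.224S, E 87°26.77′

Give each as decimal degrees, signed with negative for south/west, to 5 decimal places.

1. 70.04276, 93.73896
2. -0.24261, 179.85236
3. -12.18707, 87.44617

Point 1:
  φ: split at 2 digits → 70° and 2.5653′; 70 + 2.5653/60 = 70.042755
  N → positive
  Longitude: split at 3 digits → 093° and 44.3376′; 93 + 44.3376/60 = 93.738960
  E → positive
Point 2:
  Lat: 0 + 14/60 + 33.4/3600 = 0.242611
  S ⇒ negate
  Lon: 179 + 51/60 + 8.5/3600 = 179.852361
  E → positive
Point 3:
  Latitude: 12 + 11.224/60 = 12.187067
  S → negative
  λ: 87 + 26.77/60 = 87.446167
  E ⇒ keep positive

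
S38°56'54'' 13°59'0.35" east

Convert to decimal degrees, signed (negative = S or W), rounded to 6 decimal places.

-38.948333, 13.983431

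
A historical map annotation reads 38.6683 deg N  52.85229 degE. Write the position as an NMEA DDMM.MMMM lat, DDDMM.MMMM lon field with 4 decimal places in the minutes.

3840.0980,N / 05251.1374,E

Lat: minutes = (38.668300 − 38) × 60 = 40.098000
Lon: 52° + 0.852290 × 60 = 52° 51.137400′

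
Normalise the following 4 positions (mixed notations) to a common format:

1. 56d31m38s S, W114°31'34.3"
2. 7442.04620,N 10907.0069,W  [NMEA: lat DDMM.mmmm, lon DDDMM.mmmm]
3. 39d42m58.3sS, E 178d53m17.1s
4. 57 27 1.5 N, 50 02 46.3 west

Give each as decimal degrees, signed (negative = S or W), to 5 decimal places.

1. -56.52722, -114.52619
2. 74.70077, -109.11678
3. -39.71619, 178.88808
4. 57.45042, -50.04619

Point 1:
  Lat: 56 + 31/60 + 38/3600 = 56.527222
  S → negative
  Lon: 114° + 31/60 + 34.3/3600 = 114 + 0.516667 + 0.009528 = 114.526194
  W → negative
Point 2:
  Lat: split at 2 digits → 74° and 42.0462′; 74 + 42.0462/60 = 74.700770
  N → positive
  λ: split at 3 digits → 109° and 7.0069′; 109 + 7.0069/60 = 109.116782
  W → negative
Point 3:
  φ: 39° + 42/60 + 58.3/3600 = 39 + 0.700000 + 0.016194 = 39.716194
  S ⇒ negate
  λ: 178 + 53/60 + 17.1/3600 = 178.888083
  E ⇒ keep positive
Point 4:
  Latitude: 27′ + 1.5″ = 27.02500′; 57 + 27.02500/60 = 57.450417
  N → positive
  Lon: 2′ + 46.3″ = 2.77167′; 50 + 2.77167/60 = 50.046194
  W ⇒ negate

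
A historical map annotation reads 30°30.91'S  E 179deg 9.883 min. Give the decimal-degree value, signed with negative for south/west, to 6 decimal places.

Latitude: 30 + 30.91/60 = 30.5151667
S → negative
Lon: 179 + 9.883/60 = 179.1647167
E ⇒ keep positive

-30.515167, 179.164717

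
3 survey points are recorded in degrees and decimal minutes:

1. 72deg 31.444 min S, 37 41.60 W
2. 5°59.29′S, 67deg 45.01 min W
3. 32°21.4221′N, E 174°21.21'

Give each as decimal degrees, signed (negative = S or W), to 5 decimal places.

Point 1:
  φ: 31.444′ = 0.524067°; total 72.524067
  S → negative
  λ: 37 + 41.6/60 = 37.693333
  W → negative
Point 2:
  Latitude: 59.29′ = 0.988167°; total 5.988167
  hemisphere S, so the sign is −
  λ: 45.01′ = 0.750167°; total 67.750167
  W ⇒ negate
Point 3:
  Lat: 32 + 21.4221/60 = 32.357035
  N ⇒ keep positive
  Lon: 174 + 21.21/60 = 174.353500
  E ⇒ keep positive

1. -72.52407, -37.69333
2. -5.98817, -67.75017
3. 32.35704, 174.35350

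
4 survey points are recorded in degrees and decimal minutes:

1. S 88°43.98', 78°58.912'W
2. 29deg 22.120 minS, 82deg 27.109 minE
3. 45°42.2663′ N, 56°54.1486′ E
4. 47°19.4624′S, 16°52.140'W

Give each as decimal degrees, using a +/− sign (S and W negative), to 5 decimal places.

1. -88.73300, -78.98187
2. -29.36867, 82.45182
3. 45.70444, 56.90248
4. -47.32437, -16.86900

Point 1:
  Latitude: 43.98′ = 0.733000°; total 88.733000
  hemisphere S, so the sign is −
  Lon: 58.912′ = 0.981867°; total 78.981867
  W → negative
Point 2:
  Lat: 22.12′ = 0.368667°; total 29.368667
  S ⇒ negate
  Longitude: 27.109′ = 0.451817°; total 82.451817
  E ⇒ keep positive
Point 3:
  Lat: 42.2663′ = 0.704438°; total 45.704438
  N → positive
  Lon: 56 + 54.1486/60 = 56.902477
  E ⇒ keep positive
Point 4:
  Lat: 19.4624′ = 0.324373°; total 47.324373
  hemisphere S, so the sign is −
  λ: 52.14′ = 0.869000°; total 16.869000
  hemisphere W, so the sign is −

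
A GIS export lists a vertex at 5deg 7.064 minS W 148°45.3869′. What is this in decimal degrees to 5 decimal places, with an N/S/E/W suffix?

5.11773° S, 148.75645° W

Latitude: 7.064′ = 0.117733°; total 5.117733
Longitude: 148 + 45.3869/60 = 148.756448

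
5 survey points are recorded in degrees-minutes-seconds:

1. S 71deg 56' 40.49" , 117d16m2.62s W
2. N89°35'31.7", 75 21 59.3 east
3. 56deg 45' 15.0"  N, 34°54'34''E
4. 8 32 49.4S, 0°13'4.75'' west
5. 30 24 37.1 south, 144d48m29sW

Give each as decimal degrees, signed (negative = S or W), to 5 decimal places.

1. -71.94458, -117.26739
2. 89.59214, 75.36647
3. 56.75417, 34.90944
4. -8.54706, -0.21799
5. -30.41031, -144.80806

Point 1:
  Latitude: 56′ + 40.49″ = 56.67483′; 71 + 56.67483/60 = 71.944581
  S → negative
  Longitude: 16′ + 2.62″ = 16.04367′; 117 + 16.04367/60 = 117.267394
  W → negative
Point 2:
  Lat: 89° + 35/60 + 31.7/3600 = 89 + 0.583333 + 0.008806 = 89.592139
  N → positive
  λ: 21′ + 59.3″ = 21.98833′; 75 + 21.98833/60 = 75.366472
  E → positive
Point 3:
  Lat: 56° + 45/60 + 15/3600 = 56 + 0.750000 + 0.004167 = 56.754167
  N → positive
  λ: 34 + 54/60 + 34/3600 = 34.909444
  E → positive
Point 4:
  Latitude: 32′ + 49.4″ = 32.82333′; 8 + 32.82333/60 = 8.547056
  S → negative
  λ: 0° + 13/60 + 4.75/3600 = 0 + 0.216667 + 0.001319 = 0.217986
  hemisphere W, so the sign is −
Point 5:
  φ: 30° + 24/60 + 37.1/3600 = 30 + 0.400000 + 0.010306 = 30.410306
  S ⇒ negate
  Lon: 144° + 48/60 + 29/3600 = 144 + 0.800000 + 0.008056 = 144.808056
  W ⇒ negate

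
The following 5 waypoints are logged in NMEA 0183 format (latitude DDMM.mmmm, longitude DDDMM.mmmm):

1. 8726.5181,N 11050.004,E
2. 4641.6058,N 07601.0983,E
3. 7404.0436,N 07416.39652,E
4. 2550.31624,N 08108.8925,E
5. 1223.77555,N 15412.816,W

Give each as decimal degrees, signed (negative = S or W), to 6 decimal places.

Point 1:
  Lat: split at 2 digits → 87° and 26.5181′; 87 + 26.5181/60 = 87.4419683
  N ⇒ keep positive
  λ: degrees = first 3 digits = 110, minutes = 50.004; 110 + 50.004/60 = 110.8334000
  E → positive
Point 2:
  Latitude: degrees = first 2 digits = 46, minutes = 41.6058; 46 + 41.6058/60 = 46.6934300
  N ⇒ keep positive
  Lon: split at 3 digits → 076° and 1.0983′; 76 + 1.0983/60 = 76.0183050
  E ⇒ keep positive
Point 3:
  Latitude: split at 2 digits → 74° and 4.0436′; 74 + 4.0436/60 = 74.0673933
  N → positive
  λ: split at 3 digits → 074° and 16.39652′; 74 + 16.39652/60 = 74.2732753
  E → positive
Point 4:
  Lat: degrees = first 2 digits = 25, minutes = 50.31624; 25 + 50.31624/60 = 25.8386040
  N → positive
  λ: degrees = first 3 digits = 81, minutes = 8.8925; 81 + 8.8925/60 = 81.1482083
  E ⇒ keep positive
Point 5:
  φ: degrees = first 2 digits = 12, minutes = 23.77555; 12 + 23.77555/60 = 12.3962592
  N ⇒ keep positive
  Longitude: split at 3 digits → 154° and 12.816′; 154 + 12.816/60 = 154.2136000
  W → negative

1. 87.441968, 110.833400
2. 46.693430, 76.018305
3. 74.067393, 74.273275
4. 25.838604, 81.148208
5. 12.396259, -154.213600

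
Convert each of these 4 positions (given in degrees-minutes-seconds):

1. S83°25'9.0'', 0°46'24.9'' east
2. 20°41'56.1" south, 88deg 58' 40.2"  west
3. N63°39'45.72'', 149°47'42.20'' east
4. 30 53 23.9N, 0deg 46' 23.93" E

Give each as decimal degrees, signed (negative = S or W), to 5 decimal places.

1. -83.41917, 0.77358
2. -20.69892, -88.97783
3. 63.66270, 149.79506
4. 30.88997, 0.77331

Point 1:
  Lat: 83 + 25/60 + 9/3600 = 83.419167
  hemisphere S, so the sign is −
  Longitude: 0 + 46/60 + 24.9/3600 = 0.773583
  E → positive
Point 2:
  Lat: 20 + 41/60 + 56.1/3600 = 20.698917
  S ⇒ negate
  λ: 88° + 58/60 + 40.2/3600 = 88 + 0.966667 + 0.011167 = 88.977833
  W ⇒ negate
Point 3:
  Lat: 63 + 39/60 + 45.72/3600 = 63.662700
  N → positive
  Longitude: 149° + 47/60 + 42.2/3600 = 149 + 0.783333 + 0.011722 = 149.795056
  E → positive
Point 4:
  Lat: 53′ + 23.9″ = 53.39833′; 30 + 53.39833/60 = 30.889972
  N → positive
  λ: 0° + 46/60 + 23.93/3600 = 0 + 0.766667 + 0.006647 = 0.773314
  E → positive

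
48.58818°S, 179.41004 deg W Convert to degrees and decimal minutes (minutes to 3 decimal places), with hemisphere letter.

48° 35.291′ S, 179° 24.602′ W

Latitude: fractional part 0.588180 → 35.29080 minutes
Lon: minutes = (179.410040 − 179) × 60 = 24.60240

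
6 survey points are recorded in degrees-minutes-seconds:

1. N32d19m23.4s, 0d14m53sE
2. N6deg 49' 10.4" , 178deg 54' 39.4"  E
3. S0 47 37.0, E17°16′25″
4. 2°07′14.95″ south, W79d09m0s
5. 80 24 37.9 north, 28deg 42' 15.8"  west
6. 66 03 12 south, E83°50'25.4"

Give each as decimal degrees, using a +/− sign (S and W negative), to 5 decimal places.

Point 1:
  Lat: 32 + 19/60 + 23.4/3600 = 32.323167
  N → positive
  λ: 0 + 14/60 + 53/3600 = 0.248056
  E ⇒ keep positive
Point 2:
  Lat: 6° + 49/60 + 10.4/3600 = 6 + 0.816667 + 0.002889 = 6.819556
  N → positive
  Lon: 54′ + 39.4″ = 54.65667′; 178 + 54.65667/60 = 178.910944
  E ⇒ keep positive
Point 3:
  Lat: 0° + 47/60 + 37/3600 = 0 + 0.783333 + 0.010278 = 0.793611
  S → negative
  Lon: 16′ + 25″ = 16.41667′; 17 + 16.41667/60 = 17.273611
  E ⇒ keep positive
Point 4:
  φ: 7′ + 14.95″ = 7.24917′; 2 + 7.24917/60 = 2.120819
  hemisphere S, so the sign is −
  Longitude: 9′ + 0″ = 9.00000′; 79 + 9.00000/60 = 79.150000
  W ⇒ negate
Point 5:
  Latitude: 80° + 24/60 + 37.9/3600 = 80 + 0.400000 + 0.010528 = 80.410528
  N ⇒ keep positive
  Longitude: 42′ + 15.8″ = 42.26333′; 28 + 42.26333/60 = 28.704389
  hemisphere W, so the sign is −
Point 6:
  φ: 66° + 3/60 + 12/3600 = 66 + 0.050000 + 0.003333 = 66.053333
  hemisphere S, so the sign is −
  Longitude: 50′ + 25.4″ = 50.42333′; 83 + 50.42333/60 = 83.840389
  E ⇒ keep positive

1. 32.32317, 0.24806
2. 6.81956, 178.91094
3. -0.79361, 17.27361
4. -2.12082, -79.15000
5. 80.41053, -28.70439
6. -66.05333, 83.84039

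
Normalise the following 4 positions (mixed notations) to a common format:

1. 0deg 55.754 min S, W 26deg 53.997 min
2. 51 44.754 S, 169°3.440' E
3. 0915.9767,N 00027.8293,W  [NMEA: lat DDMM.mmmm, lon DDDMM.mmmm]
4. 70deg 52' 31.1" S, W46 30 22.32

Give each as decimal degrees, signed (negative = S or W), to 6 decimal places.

1. -0.929233, -26.899950
2. -51.745900, 169.057333
3. 9.266278, -0.463822
4. -70.875306, -46.506200

Point 1:
  φ: 0 + 55.754/60 = 0.9292333
  hemisphere S, so the sign is −
  λ: 26 + 53.997/60 = 26.8999500
  hemisphere W, so the sign is −
Point 2:
  Latitude: 44.754′ = 0.745900°; total 51.7459000
  hemisphere S, so the sign is −
  λ: 169 + 3.44/60 = 169.0573333
  E → positive
Point 3:
  Latitude: split at 2 digits → 09° and 15.9767′; 9 + 15.9767/60 = 9.2662783
  N → positive
  Longitude: split at 3 digits → 000° and 27.8293′; 0 + 27.8293/60 = 0.4638217
  W → negative
Point 4:
  Latitude: 52′ + 31.1″ = 52.51833′; 70 + 52.51833/60 = 70.8753056
  S → negative
  λ: 46 + 30/60 + 22.32/3600 = 46.5062000
  hemisphere W, so the sign is −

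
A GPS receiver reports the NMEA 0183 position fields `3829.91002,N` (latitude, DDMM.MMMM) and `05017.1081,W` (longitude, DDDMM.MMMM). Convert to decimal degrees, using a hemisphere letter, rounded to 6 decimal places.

Lat: split at 2 digits → 38° and 29.91002′; 38 + 29.91002/60 = 38.4985003
Longitude: degrees = first 3 digits = 50, minutes = 17.1081; 50 + 17.1081/60 = 50.2851350

38.498500° N, 50.285135° W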